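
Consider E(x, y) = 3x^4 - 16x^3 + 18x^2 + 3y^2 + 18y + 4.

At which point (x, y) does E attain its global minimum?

(3, -3)

E(x,y) separates as P(x) + Q(y) + 4, so its minimum is min P + min Q + 4.
P'(x) = 12x(x - 3)(x - 1) vanishes at x ∈ {0, 1, 3}; Q'(y) = 6y + 18 vanishes at y ∈ {-3}.
Local minima of P (where P''>0): P(0)=0, P(3)=-27. Local minima of Q: Q(-3)=-27.
So the global minimum of E is P(3) + Q(-3) + 4 = -27 − 27 + 4 = -50, attained at (3, -3).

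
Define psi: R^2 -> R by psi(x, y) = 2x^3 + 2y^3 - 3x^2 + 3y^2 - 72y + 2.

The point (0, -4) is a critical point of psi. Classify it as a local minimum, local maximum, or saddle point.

The mixed partial ∂²psi/∂x∂y is 0, so the Hessian at any point is diag(psi_xx, psi_yy) = diag(6(2x - 1), 6(2y + 1)).
At (0, -4): H = diag(-6, -42).
Both eigenvalues are negative, so H is negative definite: a local maximum.

local maximum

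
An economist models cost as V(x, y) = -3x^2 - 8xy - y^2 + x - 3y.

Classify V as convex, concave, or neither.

neither

V is quadratic, so its Hessian is the constant matrix H = [[-6, -8], [-8, -2]].
det(H) = -52, tr(H) = -8.
det(H) < 0, so H is indefinite: neither convex nor concave.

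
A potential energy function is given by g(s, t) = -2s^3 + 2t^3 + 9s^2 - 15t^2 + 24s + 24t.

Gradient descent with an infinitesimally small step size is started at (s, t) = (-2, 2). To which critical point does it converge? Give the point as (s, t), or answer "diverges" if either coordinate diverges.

g is separable, so gradient descent decouples: s follows -∂g/∂s, t follows -∂g/∂t.
∂g/∂s = -6(s - 4)(s + 1); at s=-2 this is -36, so s increases.
∂g/∂t = 6(t - 4)(t - 1); at t=2 this is -12, so t increases.
s converges to its nearest critical value -1 (a local min of the s-part); t converges to 4. The iterate converges to (-1, 4).

(-1, 4)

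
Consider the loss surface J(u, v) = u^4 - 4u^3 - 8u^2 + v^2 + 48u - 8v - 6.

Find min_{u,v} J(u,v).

-102

J(u,v) separates as P(u) + Q(v) − 6, so its minimum is min P + min Q − 6.
P'(u) = 4(u - 3)(u - 2)(u + 2) vanishes at u ∈ {-2, 2, 3}; Q'(v) = 2v - 8 vanishes at v ∈ {4}.
Local minima of P (where P''>0): P(-2)=-80, P(3)=45. Local minima of Q: Q(4)=-16.
So the global minimum of J is P(-2) + Q(4) − 6 = -80 − 16 − 6 = -102, attained at (-2, 4).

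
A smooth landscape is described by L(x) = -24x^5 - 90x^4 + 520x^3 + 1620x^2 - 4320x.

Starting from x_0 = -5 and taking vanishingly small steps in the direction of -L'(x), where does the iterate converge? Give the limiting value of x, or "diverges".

-4

L'(x) = -120(x - 3)(x - 1)(x + 3)(x + 4), so L'(-5) = -11520.
Gradient descent moves in the -L' direction, i.e. x is increasing.
The nearest critical point in that direction is x = -4, where L'' = 4200 > 0 (a local minimum). The iterate converges there.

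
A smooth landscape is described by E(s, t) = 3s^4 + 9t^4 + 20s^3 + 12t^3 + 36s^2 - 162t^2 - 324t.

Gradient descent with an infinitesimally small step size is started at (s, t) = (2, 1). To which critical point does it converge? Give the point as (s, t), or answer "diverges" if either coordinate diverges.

(0, 3)

E is separable, so gradient descent decouples: s follows -∂E/∂s, t follows -∂E/∂t.
∂E/∂s = 12s(s + 2)(s + 3); at s=2 this is 480, so s decreases.
∂E/∂t = 36(t - 3)(t + 1)(t + 3); at t=1 this is -576, so t increases.
s converges to its nearest critical value 0 (a local min of the s-part); t converges to 3. The iterate converges to (0, 3).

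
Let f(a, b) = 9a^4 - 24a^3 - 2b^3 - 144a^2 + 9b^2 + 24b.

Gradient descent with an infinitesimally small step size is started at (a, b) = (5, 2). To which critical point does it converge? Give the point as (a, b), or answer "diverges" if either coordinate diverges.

(4, -1)

f is separable, so gradient descent decouples: a follows -∂f/∂a, b follows -∂f/∂b.
∂f/∂a = 36a(a - 4)(a + 2); at a=5 this is 1260, so a decreases.
∂f/∂b = -6(b - 4)(b + 1); at b=2 this is 36, so b decreases.
a converges to its nearest critical value 4 (a local min of the a-part); b converges to -1. The iterate converges to (4, -1).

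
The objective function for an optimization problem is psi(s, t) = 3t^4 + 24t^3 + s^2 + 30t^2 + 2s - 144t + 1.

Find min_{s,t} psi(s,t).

-87

psi(s,t) separates as P(s) + Q(t) + 1, so its minimum is min P + min Q + 1.
P'(s) = 2s + 2 vanishes at s ∈ {-1}; Q'(t) = 12(t - 1)(t + 3)(t + 4) vanishes at t ∈ {-4, -3, 1}.
Local minima of P (where P''>0): P(-1)=-1. Local minima of Q: Q(-4)=288, Q(1)=-87.
So the global minimum of psi is P(-1) + Q(1) + 1 = -1 − 87 + 1 = -87, attained at (-1, 1).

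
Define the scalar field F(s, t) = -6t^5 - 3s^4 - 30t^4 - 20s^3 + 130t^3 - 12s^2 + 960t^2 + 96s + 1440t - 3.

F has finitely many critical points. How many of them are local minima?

2

F separates as a function of s plus a function of t, so ∇F=0 decouples.
∂F/∂s = -12(s - 1)(s + 2)(s + 4) = 0 at s ∈ {-4, -2, 1}; ∂F/∂t = -30(t - 4)(t + 1)(t + 3)(t + 4) = 0 at t ∈ {-4, -3, -1, 4}.
The Hessian is diagonal: diag(F_ss, F_tt). Second derivatives: F_ss(-4)=-120, F_ss(-2)=72, F_ss(1)=-180; F_tt(-4)=720, F_tt(-3)=-420, F_tt(-1)=900, F_tt(4)=-8400.
Local minima occur where both diagonal entries positive: (-2, -4), (-2, -1). Count: 2.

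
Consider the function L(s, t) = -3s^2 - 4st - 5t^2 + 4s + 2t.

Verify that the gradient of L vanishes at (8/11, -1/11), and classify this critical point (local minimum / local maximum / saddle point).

∇L = (-6s - 4t + 4, -4s - 10t + 2); substituting (8/11, -1/11) gives ∇L = (0, 0), so (8/11, -1/11) is indeed a critical point.
The Hessian of L is constant: H = [[-6, -4], [-4, -10]].
det(H) = (-6)·(-10) − (-4)² = 44.
det(H) > 0 and tr(H) = -16 < 0, so H is negative definite and the point is a local maximum.

local maximum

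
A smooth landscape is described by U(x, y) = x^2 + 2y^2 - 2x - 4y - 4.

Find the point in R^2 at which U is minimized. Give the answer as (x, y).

(1, 1)

U(x,y) separates as P(x) + Q(y) − 4, so its minimum is min P + min Q − 4.
P'(x) = 2x - 2 vanishes at x ∈ {1}; Q'(y) = 4y - 4 vanishes at y ∈ {1}.
Local minima of P (where P''>0): P(1)=-1. Local minima of Q: Q(1)=-2.
So the global minimum of U is P(1) + Q(1) − 4 = -1 − 2 − 4 = -7, attained at (1, 1).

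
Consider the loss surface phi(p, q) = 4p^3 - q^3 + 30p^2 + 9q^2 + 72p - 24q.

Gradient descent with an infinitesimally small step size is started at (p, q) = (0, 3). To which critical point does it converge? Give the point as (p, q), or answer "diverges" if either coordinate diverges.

phi is separable, so gradient descent decouples: p follows -∂phi/∂p, q follows -∂phi/∂q.
∂phi/∂p = 12(p + 2)(p + 3); at p=0 this is 72, so p decreases.
∂phi/∂q = -3(q - 4)(q - 2); at q=3 this is 3, so q decreases.
p converges to its nearest critical value -2 (a local min of the p-part); q converges to 2. The iterate converges to (-2, 2).

(-2, 2)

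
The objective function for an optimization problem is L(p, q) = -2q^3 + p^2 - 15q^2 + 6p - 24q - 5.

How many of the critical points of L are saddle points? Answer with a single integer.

L separates as a function of p plus a function of q, so ∇L=0 decouples.
∂L/∂p = 2(p + 3) = 0 at p ∈ {-3}; ∂L/∂q = -6(q + 1)(q + 4) = 0 at q ∈ {-4, -1}.
The Hessian is diagonal: diag(L_pp, L_qq). Second derivatives: L_pp(-3)=2; L_qq(-4)=18, L_qq(-1)=-18.
Saddle points occur where the two diagonal entries have opposite signs: (-3, -1). Count: 1.

1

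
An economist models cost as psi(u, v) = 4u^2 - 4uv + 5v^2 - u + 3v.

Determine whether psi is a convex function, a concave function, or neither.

psi is quadratic, so its Hessian is the constant matrix H = [[8, -4], [-4, 10]].
det(H) = 64, tr(H) = 18.
det(H) > 0 and tr(H) > 0, so H is positive definite everywhere: convex.

convex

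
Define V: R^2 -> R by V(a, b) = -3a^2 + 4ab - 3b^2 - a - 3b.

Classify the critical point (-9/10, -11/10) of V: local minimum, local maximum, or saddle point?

local maximum

The Hessian of V is constant: H = [[-6, 4], [4, -6]].
det(H) = (-6)·(-6) − 4² = 20.
det(H) > 0 and tr(H) = -12 < 0, so H is negative definite and the point is a local maximum.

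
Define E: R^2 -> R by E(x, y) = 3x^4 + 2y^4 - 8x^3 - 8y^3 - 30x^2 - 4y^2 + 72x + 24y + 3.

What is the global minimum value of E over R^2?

-167

E(x,y) separates as P(x) + Q(y) + 3, so its minimum is min P + min Q + 3.
P'(x) = 12(x - 3)(x - 1)(x + 2) vanishes at x ∈ {-2, 1, 3}; Q'(y) = 8(y - 3)(y - 1)(y + 1) vanishes at y ∈ {-1, 1, 3}.
Local minima of P (where P''>0): P(-2)=-152, P(3)=-27. Local minima of Q: Q(-1)=-18, Q(3)=-18.
So the global minimum of E is P(-2) + Q(-1) + 3 = -152 − 18 + 3 = -167, attained at (-2, -1).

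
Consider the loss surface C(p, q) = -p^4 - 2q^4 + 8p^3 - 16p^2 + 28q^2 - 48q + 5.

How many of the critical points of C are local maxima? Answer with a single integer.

C separates as a function of p plus a function of q, so ∇C=0 decouples.
∂C/∂p = -4p(p - 4)(p - 2) = 0 at p ∈ {0, 2, 4}; ∂C/∂q = -8(q - 2)(q - 1)(q + 3) = 0 at q ∈ {-3, 1, 2}.
The Hessian is diagonal: diag(C_pp, C_qq). Second derivatives: C_pp(0)=-32, C_pp(2)=16, C_pp(4)=-32; C_qq(-3)=-160, C_qq(1)=32, C_qq(2)=-40.
Local maxima occur where both diagonal entries negative: (0, -3), (0, 2), (4, -3), (4, 2). Count: 4.

4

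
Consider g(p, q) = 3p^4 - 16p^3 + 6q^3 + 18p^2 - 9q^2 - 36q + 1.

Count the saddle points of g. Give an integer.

g separates as a function of p plus a function of q, so ∇g=0 decouples.
∂g/∂p = 12p(p - 3)(p - 1) = 0 at p ∈ {0, 1, 3}; ∂g/∂q = 18(q - 2)(q + 1) = 0 at q ∈ {-1, 2}.
The Hessian is diagonal: diag(g_pp, g_qq). Second derivatives: g_pp(0)=36, g_pp(1)=-24, g_pp(3)=72; g_qq(-1)=-54, g_qq(2)=54.
Saddle points occur where the two diagonal entries have opposite signs: (0, -1), (1, 2), (3, -1). Count: 3.

3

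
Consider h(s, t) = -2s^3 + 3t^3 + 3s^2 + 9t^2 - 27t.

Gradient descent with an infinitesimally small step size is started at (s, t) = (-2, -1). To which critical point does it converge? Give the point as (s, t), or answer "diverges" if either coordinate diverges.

h is separable, so gradient descent decouples: s follows -∂h/∂s, t follows -∂h/∂t.
∂h/∂s = -6s(s - 1); at s=-2 this is -36, so s increases.
∂h/∂t = 9(t - 1)(t + 3); at t=-1 this is -36, so t increases.
s converges to its nearest critical value 0 (a local min of the s-part); t converges to 1. The iterate converges to (0, 1).

(0, 1)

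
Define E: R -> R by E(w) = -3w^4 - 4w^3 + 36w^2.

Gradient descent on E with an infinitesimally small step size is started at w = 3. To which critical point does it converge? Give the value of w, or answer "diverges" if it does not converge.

E'(w) = -12w(w - 2)(w + 3), so E'(3) = -216.
Gradient descent moves in the -E' direction, i.e. w is increasing.
There is no critical point above w=3, and E' keeps the same sign, so the iterate runs off to +∞.

diverges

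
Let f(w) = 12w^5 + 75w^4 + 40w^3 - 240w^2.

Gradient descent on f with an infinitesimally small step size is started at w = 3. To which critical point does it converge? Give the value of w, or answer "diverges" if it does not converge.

f'(w) = 60w(w - 1)(w + 2)(w + 4), so f'(3) = 12600.
Gradient descent moves in the -f' direction, i.e. w is decreasing.
The nearest critical point in that direction is w = 1, where f'' = 900 > 0 (a local minimum). The iterate converges there.

1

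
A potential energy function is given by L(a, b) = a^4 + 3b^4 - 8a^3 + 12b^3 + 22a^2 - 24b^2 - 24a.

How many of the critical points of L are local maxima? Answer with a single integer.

L separates as a function of a plus a function of b, so ∇L=0 decouples.
∂L/∂a = 4(a - 3)(a - 2)(a - 1) = 0 at a ∈ {1, 2, 3}; ∂L/∂b = 12b(b - 1)(b + 4) = 0 at b ∈ {-4, 0, 1}.
The Hessian is diagonal: diag(L_aa, L_bb). Second derivatives: L_aa(1)=8, L_aa(2)=-4, L_aa(3)=8; L_bb(-4)=240, L_bb(0)=-48, L_bb(1)=60.
Local maxima occur where both diagonal entries negative: (2, 0). Count: 1.

1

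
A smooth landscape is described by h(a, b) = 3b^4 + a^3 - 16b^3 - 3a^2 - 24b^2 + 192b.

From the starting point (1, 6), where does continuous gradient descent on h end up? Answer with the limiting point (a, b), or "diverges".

h is separable, so gradient descent decouples: a follows -∂h/∂a, b follows -∂h/∂b.
∂h/∂a = 3a(a - 2); at a=1 this is -3, so a increases.
∂h/∂b = 12(b - 4)(b - 2)(b + 2); at b=6 this is 768, so b decreases.
a converges to its nearest critical value 2 (a local min of the a-part); b converges to 4. The iterate converges to (2, 4).

(2, 4)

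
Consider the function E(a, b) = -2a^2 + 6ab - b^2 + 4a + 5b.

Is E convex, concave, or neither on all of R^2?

E is quadratic, so its Hessian is the constant matrix H = [[-4, 6], [6, -2]].
det(H) = -28, tr(H) = -6.
det(H) < 0, so H is indefinite: neither convex nor concave.

neither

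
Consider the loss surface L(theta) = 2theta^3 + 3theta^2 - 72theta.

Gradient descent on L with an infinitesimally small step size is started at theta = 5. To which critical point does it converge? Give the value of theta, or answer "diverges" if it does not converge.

3

L'(theta) = 6(theta - 3)(theta + 4), so L'(5) = 108.
Gradient descent moves in the -L' direction, i.e. theta is decreasing.
The nearest critical point in that direction is theta = 3, where L'' = 42 > 0 (a local minimum). The iterate converges there.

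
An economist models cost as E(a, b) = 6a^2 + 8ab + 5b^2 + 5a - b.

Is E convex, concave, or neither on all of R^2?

E is quadratic, so its Hessian is the constant matrix H = [[12, 8], [8, 10]].
det(H) = 56, tr(H) = 22.
det(H) > 0 and tr(H) > 0, so H is positive definite everywhere: convex.

convex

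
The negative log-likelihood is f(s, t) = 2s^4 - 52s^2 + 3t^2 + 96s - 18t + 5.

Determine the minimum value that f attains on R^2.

-726

f(s,t) separates as P(s) + Q(t) + 5, so its minimum is min P + min Q + 5.
P'(s) = 8(s - 3)(s - 1)(s + 4) vanishes at s ∈ {-4, 1, 3}; Q'(t) = 6(t - 3) vanishes at t ∈ {3}.
Local minima of P (where P''>0): P(-4)=-704, P(3)=-18. Local minima of Q: Q(3)=-27.
So the global minimum of f is P(-4) + Q(3) + 5 = -704 − 27 + 5 = -726, attained at (-4, 3).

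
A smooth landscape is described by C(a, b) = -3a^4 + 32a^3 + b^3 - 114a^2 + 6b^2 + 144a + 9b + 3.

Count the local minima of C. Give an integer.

1

C separates as a function of a plus a function of b, so ∇C=0 decouples.
∂C/∂a = -12(a - 4)(a - 3)(a - 1) = 0 at a ∈ {1, 3, 4}; ∂C/∂b = 3(b + 1)(b + 3) = 0 at b ∈ {-3, -1}.
The Hessian is diagonal: diag(C_aa, C_bb). Second derivatives: C_aa(1)=-72, C_aa(3)=24, C_aa(4)=-36; C_bb(-3)=-6, C_bb(-1)=6.
Local minima occur where both diagonal entries positive: (3, -1). Count: 1.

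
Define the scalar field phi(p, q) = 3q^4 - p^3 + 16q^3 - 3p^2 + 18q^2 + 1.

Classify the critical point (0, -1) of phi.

The mixed partial ∂²phi/∂p∂q is 0, so the Hessian at any point is diag(phi_pp, phi_qq) = diag(-6(p + 1), 12(3q^2 + 8q + 3)).
At (0, -1): H = diag(-6, -24).
Both eigenvalues are negative, so H is negative definite: a local maximum.

local maximum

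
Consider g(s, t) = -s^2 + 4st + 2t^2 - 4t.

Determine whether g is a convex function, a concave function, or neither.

neither

g is quadratic, so its Hessian is the constant matrix H = [[-2, 4], [4, 4]].
det(H) = -24, tr(H) = 2.
det(H) < 0, so H is indefinite: neither convex nor concave.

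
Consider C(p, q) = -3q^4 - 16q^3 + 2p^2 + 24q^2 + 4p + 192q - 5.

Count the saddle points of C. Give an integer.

C separates as a function of p plus a function of q, so ∇C=0 decouples.
∂C/∂p = 4(p + 1) = 0 at p ∈ {-1}; ∂C/∂q = -12(q - 2)(q + 2)(q + 4) = 0 at q ∈ {-4, -2, 2}.
The Hessian is diagonal: diag(C_pp, C_qq). Second derivatives: C_pp(-1)=4; C_qq(-4)=-144, C_qq(-2)=96, C_qq(2)=-288.
Saddle points occur where the two diagonal entries have opposite signs: (-1, -4), (-1, 2). Count: 2.

2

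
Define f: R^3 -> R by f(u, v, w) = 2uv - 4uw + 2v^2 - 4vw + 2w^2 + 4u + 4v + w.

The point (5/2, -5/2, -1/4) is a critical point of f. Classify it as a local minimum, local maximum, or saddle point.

The Hessian is constant: H = [[0, 2, -4], [2, 4, -4], [-4, -4, 4]].
Leading principal minors: Δ₁ = 0, Δ₂ = -4, Δ₃ = -16.
The minors fit neither the all-positive nor the alternating-sign pattern, so H is indefinite: a saddle point.

saddle point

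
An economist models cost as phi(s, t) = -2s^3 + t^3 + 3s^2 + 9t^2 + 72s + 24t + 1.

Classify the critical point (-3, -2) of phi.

local minimum

The mixed partial ∂²phi/∂s∂t is 0, so the Hessian at any point is diag(phi_ss, phi_tt) = diag(6(-2s + 1), 6(t + 3)).
At (-3, -2): H = diag(42, 6).
Both eigenvalues are positive, so H is positive definite: a local minimum.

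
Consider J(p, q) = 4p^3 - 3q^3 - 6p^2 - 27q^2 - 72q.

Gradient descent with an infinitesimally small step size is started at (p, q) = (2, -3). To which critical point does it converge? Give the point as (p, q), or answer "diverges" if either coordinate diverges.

J is separable, so gradient descent decouples: p follows -∂J/∂p, q follows -∂J/∂q.
∂J/∂p = 12p(p - 1); at p=2 this is 24, so p decreases.
∂J/∂q = -9(q + 2)(q + 4); at q=-3 this is 9, so q decreases.
p converges to its nearest critical value 1 (a local min of the p-part); q converges to -4. The iterate converges to (1, -4).

(1, -4)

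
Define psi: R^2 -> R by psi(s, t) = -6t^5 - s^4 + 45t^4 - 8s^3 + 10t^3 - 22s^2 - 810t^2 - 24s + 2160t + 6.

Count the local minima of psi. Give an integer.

2

psi separates as a function of s plus a function of t, so ∇psi=0 decouples.
∂psi/∂s = -4(s + 1)(s + 2)(s + 3) = 0 at s ∈ {-3, -2, -1}; ∂psi/∂t = -30(t - 4)(t - 3)(t - 2)(t + 3) = 0 at t ∈ {-3, 2, 3, 4}.
The Hessian is diagonal: diag(psi_ss, psi_tt). Second derivatives: psi_ss(-3)=-8, psi_ss(-2)=4, psi_ss(-1)=-8; psi_tt(-3)=6300, psi_tt(2)=-300, psi_tt(3)=180, psi_tt(4)=-420.
Local minima occur where both diagonal entries positive: (-2, -3), (-2, 3). Count: 2.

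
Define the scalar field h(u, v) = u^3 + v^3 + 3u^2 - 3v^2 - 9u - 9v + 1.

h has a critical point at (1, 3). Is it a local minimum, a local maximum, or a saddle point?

The mixed partial ∂²h/∂u∂v is 0, so the Hessian at any point is diag(h_uu, h_vv) = diag(6(u + 1), 6(v - 1)).
At (1, 3): H = diag(12, 12).
Both eigenvalues are positive, so H is positive definite: a local minimum.

local minimum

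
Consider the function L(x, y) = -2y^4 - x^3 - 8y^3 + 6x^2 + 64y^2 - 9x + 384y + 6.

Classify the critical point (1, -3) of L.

The mixed partial ∂²L/∂x∂y is 0, so the Hessian at any point is diag(L_xx, L_yy) = diag(6(-x + 2), 8(-3y^2 - 6y + 16)).
At (1, -3): H = diag(6, 56).
Both eigenvalues are positive, so H is positive definite: a local minimum.

local minimum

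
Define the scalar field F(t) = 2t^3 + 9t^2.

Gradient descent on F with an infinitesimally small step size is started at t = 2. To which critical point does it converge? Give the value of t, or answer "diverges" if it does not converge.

F'(t) = 6t(t + 3), so F'(2) = 60.
Gradient descent moves in the -F' direction, i.e. t is decreasing.
The nearest critical point in that direction is t = 0, where F'' = 18 > 0 (a local minimum). The iterate converges there.

0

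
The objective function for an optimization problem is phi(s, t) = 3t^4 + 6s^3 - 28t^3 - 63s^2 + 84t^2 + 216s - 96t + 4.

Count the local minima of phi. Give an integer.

2

phi separates as a function of s plus a function of t, so ∇phi=0 decouples.
∂phi/∂s = 18(s - 4)(s - 3) = 0 at s ∈ {3, 4}; ∂phi/∂t = 12(t - 4)(t - 2)(t - 1) = 0 at t ∈ {1, 2, 4}.
The Hessian is diagonal: diag(phi_ss, phi_tt). Second derivatives: phi_ss(3)=-18, phi_ss(4)=18; phi_tt(1)=36, phi_tt(2)=-24, phi_tt(4)=72.
Local minima occur where both diagonal entries positive: (4, 1), (4, 4). Count: 2.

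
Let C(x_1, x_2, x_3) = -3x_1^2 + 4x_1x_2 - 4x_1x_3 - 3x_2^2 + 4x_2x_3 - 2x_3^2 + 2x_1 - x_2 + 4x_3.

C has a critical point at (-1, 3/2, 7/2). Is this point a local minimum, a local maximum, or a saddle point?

local maximum

The Hessian is constant: H = [[-6, 4, -4], [4, -6, 4], [-4, 4, -4]].
Leading principal minors: Δ₁ = -6, Δ₂ = 20, Δ₃ = -16.
The minors alternate sign starting negative (−, +, −), so H is negative definite: a local maximum.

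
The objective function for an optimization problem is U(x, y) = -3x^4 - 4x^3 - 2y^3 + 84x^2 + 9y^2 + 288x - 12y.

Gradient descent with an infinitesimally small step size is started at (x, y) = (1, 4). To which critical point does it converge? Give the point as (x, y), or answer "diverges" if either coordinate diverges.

U is separable, so gradient descent decouples: x follows -∂U/∂x, y follows -∂U/∂y.
∂U/∂x = -12(x - 4)(x + 2)(x + 3); at x=1 this is 432, so x decreases.
∂U/∂y = -6(y - 2)(y - 1); at y=4 this is -36, so y increases.
The y-coordinate has no critical point in that direction and runs off to infinity.

diverges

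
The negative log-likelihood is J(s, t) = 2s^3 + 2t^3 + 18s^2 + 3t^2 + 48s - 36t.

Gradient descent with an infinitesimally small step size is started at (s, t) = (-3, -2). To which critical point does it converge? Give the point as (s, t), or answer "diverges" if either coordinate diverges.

J is separable, so gradient descent decouples: s follows -∂J/∂s, t follows -∂J/∂t.
∂J/∂s = 6(s + 2)(s + 4); at s=-3 this is -6, so s increases.
∂J/∂t = 6(t - 2)(t + 3); at t=-2 this is -24, so t increases.
s converges to its nearest critical value -2 (a local min of the s-part); t converges to 2. The iterate converges to (-2, 2).

(-2, 2)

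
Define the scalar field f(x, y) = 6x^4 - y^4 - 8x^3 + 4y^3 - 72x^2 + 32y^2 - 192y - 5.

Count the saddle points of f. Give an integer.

5

f separates as a function of x plus a function of y, so ∇f=0 decouples.
∂f/∂x = 24x(x - 3)(x + 2) = 0 at x ∈ {-2, 0, 3}; ∂f/∂y = -4(y - 4)(y - 3)(y + 4) = 0 at y ∈ {-4, 3, 4}.
The Hessian is diagonal: diag(f_xx, f_yy). Second derivatives: f_xx(-2)=240, f_xx(0)=-144, f_xx(3)=360; f_yy(-4)=-224, f_yy(3)=28, f_yy(4)=-32.
Saddle points occur where the two diagonal entries have opposite signs: (-2, -4), (-2, 4), (0, 3), (3, -4), (3, 4). Count: 5.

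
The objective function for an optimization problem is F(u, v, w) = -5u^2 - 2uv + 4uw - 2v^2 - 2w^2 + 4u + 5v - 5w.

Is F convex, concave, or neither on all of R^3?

F is quadratic, so its Hessian is the constant matrix H = [[-10, -2, 4], [-2, -4, 0], [4, 0, -4]].
Leading principal minors: -10, 36, -80.
Signs alternate −, +, − ⇒ H ≺ 0 ⇒ concave.

concave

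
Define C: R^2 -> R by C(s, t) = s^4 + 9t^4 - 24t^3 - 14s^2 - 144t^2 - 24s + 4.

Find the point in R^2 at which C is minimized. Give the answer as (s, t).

(3, 4)

C(s,t) separates as P(s) + Q(t) + 4, so its minimum is min P + min Q + 4.
P'(s) = 4(s - 3)(s + 1)(s + 2) vanishes at s ∈ {-2, -1, 3}; Q'(t) = 36t(t - 4)(t + 2) vanishes at t ∈ {-2, 0, 4}.
Local minima of P (where P''>0): P(-2)=8, P(3)=-117. Local minima of Q: Q(-2)=-240, Q(4)=-1536.
So the global minimum of C is P(3) + Q(4) + 4 = -117 − 1536 + 4 = -1649, attained at (3, 4).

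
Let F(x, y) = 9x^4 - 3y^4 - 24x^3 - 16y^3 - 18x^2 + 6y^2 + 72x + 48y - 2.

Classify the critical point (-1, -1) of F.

local minimum

The mixed partial ∂²F/∂x∂y is 0, so the Hessian at any point is diag(F_xx, F_yy) = diag(36(3x^2 - 4x - 1), 12(-3y^2 - 8y + 1)).
At (-1, -1): H = diag(216, 72).
Both eigenvalues are positive, so H is positive definite: a local minimum.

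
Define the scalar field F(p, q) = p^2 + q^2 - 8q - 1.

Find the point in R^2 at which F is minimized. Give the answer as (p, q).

F(p,q) separates as A(p) + B(q) − 1, so its minimum is min A + min B − 1.
A'(p) = 2p vanishes at p ∈ {0}; B'(q) = 2q - 8 vanishes at q ∈ {4}.
Local minima of A (where A''>0): A(0)=0. Local minima of B: B(4)=-16.
So the global minimum of F is A(0) + B(4) − 1 = 0 − 16 − 1 = -17, attained at (0, 4).

(0, 4)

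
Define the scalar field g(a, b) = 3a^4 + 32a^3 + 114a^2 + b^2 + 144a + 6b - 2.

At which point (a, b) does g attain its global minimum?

g(a,b) separates as P(a) + Q(b) − 2, so its minimum is min P + min Q − 2.
P'(a) = 12(a + 1)(a + 3)(a + 4) vanishes at a ∈ {-4, -3, -1}; Q'(b) = 2b + 6 vanishes at b ∈ {-3}.
Local minima of P (where P''>0): P(-4)=-32, P(-1)=-59. Local minima of Q: Q(-3)=-9.
So the global minimum of g is P(-1) + Q(-3) − 2 = -59 − 9 − 2 = -70, attained at (-1, -3).

(-1, -3)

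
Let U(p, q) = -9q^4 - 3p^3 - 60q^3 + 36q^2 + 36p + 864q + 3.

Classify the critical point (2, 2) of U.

local maximum

The mixed partial ∂²U/∂p∂q is 0, so the Hessian at any point is diag(U_pp, U_qq) = diag(-18p, 36(-3q^2 - 10q + 2)).
At (2, 2): H = diag(-36, -1080).
Both eigenvalues are negative, so H is negative definite: a local maximum.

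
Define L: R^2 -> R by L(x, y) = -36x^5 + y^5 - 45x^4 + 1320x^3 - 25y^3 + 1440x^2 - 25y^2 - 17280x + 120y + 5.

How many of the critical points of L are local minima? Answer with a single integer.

4

L separates as a function of x plus a function of y, so ∇L=0 decouples.
∂L/∂x = -180(x - 4)(x - 2)(x + 3)(x + 4) = 0 at x ∈ {-4, -3, 2, 4}; ∂L/∂y = 5(y - 4)(y - 1)(y + 2)(y + 3) = 0 at y ∈ {-3, -2, 1, 4}.
The Hessian is diagonal: diag(L_xx, L_yy). Second derivatives: L_xx(-4)=8640, L_xx(-3)=-6300, L_xx(2)=10800, L_xx(4)=-20160; L_yy(-3)=-140, L_yy(-2)=90, L_yy(1)=-180, L_yy(4)=630.
Local minima occur where both diagonal entries positive: (-4, -2), (-4, 4), (2, -2), (2, 4). Count: 4.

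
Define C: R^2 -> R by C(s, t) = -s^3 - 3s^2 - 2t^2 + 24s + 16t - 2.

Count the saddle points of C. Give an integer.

C separates as a function of s plus a function of t, so ∇C=0 decouples.
∂C/∂s = -3(s - 2)(s + 4) = 0 at s ∈ {-4, 2}; ∂C/∂t = -4(t - 4) = 0 at t ∈ {4}.
The Hessian is diagonal: diag(C_ss, C_tt). Second derivatives: C_ss(-4)=18, C_ss(2)=-18; C_tt(4)=-4.
Saddle points occur where the two diagonal entries have opposite signs: (-4, 4). Count: 1.

1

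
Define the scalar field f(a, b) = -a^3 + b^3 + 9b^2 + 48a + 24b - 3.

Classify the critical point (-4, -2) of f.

The mixed partial ∂²f/∂a∂b is 0, so the Hessian at any point is diag(f_aa, f_bb) = diag(-6a, 6(b + 3)).
At (-4, -2): H = diag(24, 6).
Both eigenvalues are positive, so H is positive definite: a local minimum.

local minimum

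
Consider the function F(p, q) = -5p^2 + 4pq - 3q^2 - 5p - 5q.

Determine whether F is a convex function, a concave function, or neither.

F is quadratic, so its Hessian is the constant matrix H = [[-10, 4], [4, -6]].
det(H) = 44, tr(H) = -16.
det(H) > 0 and tr(H) < 0, so H is negative definite everywhere: concave.

concave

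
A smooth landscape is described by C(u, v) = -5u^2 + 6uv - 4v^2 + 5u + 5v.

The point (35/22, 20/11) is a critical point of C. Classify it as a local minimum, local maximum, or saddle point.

The Hessian of C is constant: H = [[-10, 6], [6, -8]].
det(H) = (-10)·(-8) − 6² = 44.
det(H) > 0 and tr(H) = -18 < 0, so H is negative definite and the point is a local maximum.

local maximum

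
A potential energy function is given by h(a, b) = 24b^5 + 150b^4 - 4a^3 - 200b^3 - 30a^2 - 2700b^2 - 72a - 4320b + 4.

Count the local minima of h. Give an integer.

h separates as a function of a plus a function of b, so ∇h=0 decouples.
∂h/∂a = -12(a + 2)(a + 3) = 0 at a ∈ {-3, -2}; ∂h/∂b = 120(b - 3)(b + 1)(b + 3)(b + 4) = 0 at b ∈ {-4, -3, -1, 3}.
The Hessian is diagonal: diag(h_aa, h_bb). Second derivatives: h_aa(-3)=12, h_aa(-2)=-12; h_bb(-4)=-2520, h_bb(-3)=1440, h_bb(-1)=-2880, h_bb(3)=20160.
Local minima occur where both diagonal entries positive: (-3, -3), (-3, 3). Count: 2.

2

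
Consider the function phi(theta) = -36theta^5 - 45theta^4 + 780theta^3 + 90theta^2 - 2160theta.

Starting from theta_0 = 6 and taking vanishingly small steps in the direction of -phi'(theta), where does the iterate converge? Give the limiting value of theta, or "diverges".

phi'(theta) = -180(theta - 3)(theta - 1)(theta + 1)(theta + 4), so phi'(6) = -189000.
Gradient descent moves in the -phi' direction, i.e. theta is increasing.
There is no critical point above theta=6, and phi' keeps the same sign, so the iterate runs off to +∞.

diverges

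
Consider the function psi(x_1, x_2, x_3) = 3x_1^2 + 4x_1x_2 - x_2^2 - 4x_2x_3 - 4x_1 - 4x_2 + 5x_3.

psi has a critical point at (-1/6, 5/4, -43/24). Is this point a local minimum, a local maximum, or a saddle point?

The Hessian is constant: H = [[6, 4, 0], [4, -2, -4], [0, -4, 0]].
Leading principal minors: Δ₁ = 6, Δ₂ = -28, Δ₃ = -96.
The minors fit neither the all-positive nor the alternating-sign pattern, so H is indefinite: a saddle point.

saddle point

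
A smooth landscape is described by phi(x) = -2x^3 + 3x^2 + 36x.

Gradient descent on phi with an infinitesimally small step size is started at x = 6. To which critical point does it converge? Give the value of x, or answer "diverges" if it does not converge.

diverges

phi'(x) = -6(x - 3)(x + 2), so phi'(6) = -144.
Gradient descent moves in the -phi' direction, i.e. x is increasing.
There is no critical point above x=6, and phi' keeps the same sign, so the iterate runs off to +∞.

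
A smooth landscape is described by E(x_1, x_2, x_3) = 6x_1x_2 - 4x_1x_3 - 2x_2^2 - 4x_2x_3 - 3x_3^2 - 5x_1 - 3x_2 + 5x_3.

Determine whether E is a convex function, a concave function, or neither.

E is quadratic, so its Hessian is the constant matrix H = [[0, 6, -4], [6, -4, -4], [-4, -4, -6]].
Leading principal minors: 0, -36, 472.
Neither pattern holds ⇒ H is indefinite ⇒ neither convex nor concave.

neither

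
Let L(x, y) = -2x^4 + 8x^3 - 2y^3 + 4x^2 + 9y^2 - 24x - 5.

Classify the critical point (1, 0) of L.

local minimum

The mixed partial ∂²L/∂x∂y is 0, so the Hessian at any point is diag(L_xx, L_yy) = diag(8(-3x^2 + 6x + 1), 6(-2y + 3)).
At (1, 0): H = diag(32, 18).
Both eigenvalues are positive, so H is positive definite: a local minimum.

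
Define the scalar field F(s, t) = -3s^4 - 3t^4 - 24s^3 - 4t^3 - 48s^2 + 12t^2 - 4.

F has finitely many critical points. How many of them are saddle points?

F separates as a function of s plus a function of t, so ∇F=0 decouples.
∂F/∂s = -12s(s + 2)(s + 4) = 0 at s ∈ {-4, -2, 0}; ∂F/∂t = -12t(t - 1)(t + 2) = 0 at t ∈ {-2, 0, 1}.
The Hessian is diagonal: diag(F_ss, F_tt). Second derivatives: F_ss(-4)=-96, F_ss(-2)=48, F_ss(0)=-96; F_tt(-2)=-72, F_tt(0)=24, F_tt(1)=-36.
Saddle points occur where the two diagonal entries have opposite signs: (-4, 0), (-2, -2), (-2, 1), (0, 0). Count: 4.

4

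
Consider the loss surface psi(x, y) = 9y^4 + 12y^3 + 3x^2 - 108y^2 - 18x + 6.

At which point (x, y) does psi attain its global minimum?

(3, -3)

psi(x,y) separates as P(x) + Q(y) + 6, so its minimum is min P + min Q + 6.
P'(x) = 6x - 18 vanishes at x ∈ {3}; Q'(y) = 36y(y - 2)(y + 3) vanishes at y ∈ {-3, 0, 2}.
Local minima of P (where P''>0): P(3)=-27. Local minima of Q: Q(-3)=-567, Q(2)=-192.
So the global minimum of psi is P(3) + Q(-3) + 6 = -27 − 567 + 6 = -588, attained at (3, -3).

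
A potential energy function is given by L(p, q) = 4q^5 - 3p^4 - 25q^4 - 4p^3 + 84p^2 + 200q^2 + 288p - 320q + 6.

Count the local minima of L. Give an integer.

L separates as a function of p plus a function of q, so ∇L=0 decouples.
∂L/∂p = -12(p - 4)(p + 2)(p + 3) = 0 at p ∈ {-3, -2, 4}; ∂L/∂q = 20(q - 4)(q - 2)(q - 1)(q + 2) = 0 at q ∈ {-2, 1, 2, 4}.
The Hessian is diagonal: diag(L_pp, L_qq). Second derivatives: L_pp(-3)=-84, L_pp(-2)=72, L_pp(4)=-504; L_qq(-2)=-1440, L_qq(1)=180, L_qq(2)=-160, L_qq(4)=720.
Local minima occur where both diagonal entries positive: (-2, 1), (-2, 4). Count: 2.

2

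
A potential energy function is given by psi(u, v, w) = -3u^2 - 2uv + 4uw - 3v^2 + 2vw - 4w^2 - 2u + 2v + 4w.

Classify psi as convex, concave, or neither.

psi is quadratic, so its Hessian is the constant matrix H = [[-6, -2, 4], [-2, -6, 2], [4, 2, -8]].
Leading principal minors: -6, 32, -168.
Signs alternate −, +, − ⇒ H ≺ 0 ⇒ concave.

concave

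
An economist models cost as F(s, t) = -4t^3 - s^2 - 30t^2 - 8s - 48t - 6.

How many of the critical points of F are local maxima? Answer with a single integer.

1

F separates as a function of s plus a function of t, so ∇F=0 decouples.
∂F/∂s = -2(s + 4) = 0 at s ∈ {-4}; ∂F/∂t = -12(t + 1)(t + 4) = 0 at t ∈ {-4, -1}.
The Hessian is diagonal: diag(F_ss, F_tt). Second derivatives: F_ss(-4)=-2; F_tt(-4)=36, F_tt(-1)=-36.
Local maxima occur where both diagonal entries negative: (-4, -1). Count: 1.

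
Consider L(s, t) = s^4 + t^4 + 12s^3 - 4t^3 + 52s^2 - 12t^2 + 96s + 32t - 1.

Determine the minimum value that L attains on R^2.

-129

L(s,t) separates as P(s) + Q(t) − 1, so its minimum is min P + min Q − 1.
P'(s) = 4(s + 2)(s + 3)(s + 4) vanishes at s ∈ {-4, -3, -2}; Q'(t) = 4(t - 4)(t - 1)(t + 2) vanishes at t ∈ {-2, 1, 4}.
Local minima of P (where P''>0): P(-4)=-64, P(-2)=-64. Local minima of Q: Q(-2)=-64, Q(4)=-64.
So the global minimum of L is P(-4) + Q(-2) − 1 = -64 − 64 − 1 = -129, attained at (-4, -2).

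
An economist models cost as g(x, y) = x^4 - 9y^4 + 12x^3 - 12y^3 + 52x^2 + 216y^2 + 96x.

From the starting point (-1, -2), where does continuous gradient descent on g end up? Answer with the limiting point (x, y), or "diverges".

g is separable, so gradient descent decouples: x follows -∂g/∂x, y follows -∂g/∂y.
∂g/∂x = 4(x + 2)(x + 3)(x + 4); at x=-1 this is 24, so x decreases.
∂g/∂y = -36y(y - 3)(y + 4); at y=-2 this is -720, so y increases.
x converges to its nearest critical value -2 (a local min of the x-part); y converges to 0. The iterate converges to (-2, 0).

(-2, 0)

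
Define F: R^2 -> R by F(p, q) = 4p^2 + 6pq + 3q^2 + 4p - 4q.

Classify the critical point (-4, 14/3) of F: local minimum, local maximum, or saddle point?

local minimum

The Hessian of F is constant: H = [[8, 6], [6, 6]].
det(H) = 8·6 − 6² = 12.
det(H) > 0 and tr(H) = 14 > 0, so H is positive definite and the point is a local minimum.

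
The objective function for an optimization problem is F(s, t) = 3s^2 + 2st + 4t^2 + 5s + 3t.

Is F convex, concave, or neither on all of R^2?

convex

F is quadratic, so its Hessian is the constant matrix H = [[6, 2], [2, 8]].
det(H) = 44, tr(H) = 14.
det(H) > 0 and tr(H) > 0, so H is positive definite everywhere: convex.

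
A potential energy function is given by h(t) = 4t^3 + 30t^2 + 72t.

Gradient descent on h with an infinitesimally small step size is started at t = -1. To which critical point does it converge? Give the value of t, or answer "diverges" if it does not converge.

h'(t) = 12(t + 2)(t + 3), so h'(-1) = 24.
Gradient descent moves in the -h' direction, i.e. t is decreasing.
The nearest critical point in that direction is t = -2, where h'' = 12 > 0 (a local minimum). The iterate converges there.

-2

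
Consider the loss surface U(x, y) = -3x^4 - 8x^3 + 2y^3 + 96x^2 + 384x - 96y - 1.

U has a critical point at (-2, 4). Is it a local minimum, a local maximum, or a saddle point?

local minimum

The mixed partial ∂²U/∂x∂y is 0, so the Hessian at any point is diag(U_xx, U_yy) = diag(12(-3x^2 - 4x + 16), 12y).
At (-2, 4): H = diag(144, 48).
Both eigenvalues are positive, so H is positive definite: a local minimum.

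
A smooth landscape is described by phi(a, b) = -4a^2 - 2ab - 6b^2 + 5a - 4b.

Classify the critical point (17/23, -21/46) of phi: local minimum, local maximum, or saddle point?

local maximum

The Hessian of phi is constant: H = [[-8, -2], [-2, -12]].
det(H) = (-8)·(-12) − (-2)² = 92.
det(H) > 0 and tr(H) = -20 < 0, so H is negative definite and the point is a local maximum.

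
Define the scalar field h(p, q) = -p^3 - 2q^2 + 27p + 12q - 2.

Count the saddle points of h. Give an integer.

h separates as a function of p plus a function of q, so ∇h=0 decouples.
∂h/∂p = -3(p - 3)(p + 3) = 0 at p ∈ {-3, 3}; ∂h/∂q = -4(q - 3) = 0 at q ∈ {3}.
The Hessian is diagonal: diag(h_pp, h_qq). Second derivatives: h_pp(-3)=18, h_pp(3)=-18; h_qq(3)=-4.
Saddle points occur where the two diagonal entries have opposite signs: (-3, 3). Count: 1.

1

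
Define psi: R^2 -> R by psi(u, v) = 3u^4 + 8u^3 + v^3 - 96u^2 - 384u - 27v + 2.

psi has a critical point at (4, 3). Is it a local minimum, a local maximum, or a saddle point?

The mixed partial ∂²psi/∂u∂v is 0, so the Hessian at any point is diag(psi_uu, psi_vv) = diag(12(3u^2 + 4u - 16), 6v).
At (4, 3): H = diag(576, 18).
Both eigenvalues are positive, so H is positive definite: a local minimum.

local minimum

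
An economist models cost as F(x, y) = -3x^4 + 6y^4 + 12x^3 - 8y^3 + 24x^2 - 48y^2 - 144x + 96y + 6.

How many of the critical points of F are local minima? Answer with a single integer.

2

F separates as a function of x plus a function of y, so ∇F=0 decouples.
∂F/∂x = -12(x - 3)(x - 2)(x + 2) = 0 at x ∈ {-2, 2, 3}; ∂F/∂y = 24(y - 2)(y - 1)(y + 2) = 0 at y ∈ {-2, 1, 2}.
The Hessian is diagonal: diag(F_xx, F_yy). Second derivatives: F_xx(-2)=-240, F_xx(2)=48, F_xx(3)=-60; F_yy(-2)=288, F_yy(1)=-72, F_yy(2)=96.
Local minima occur where both diagonal entries positive: (2, -2), (2, 2). Count: 2.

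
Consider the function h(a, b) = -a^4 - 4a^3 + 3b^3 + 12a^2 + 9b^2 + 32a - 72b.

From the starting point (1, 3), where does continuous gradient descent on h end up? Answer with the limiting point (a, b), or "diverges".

h is separable, so gradient descent decouples: a follows -∂h/∂a, b follows -∂h/∂b.
∂h/∂a = -4(a - 2)(a + 1)(a + 4); at a=1 this is 40, so a decreases.
∂h/∂b = 9(b - 2)(b + 4); at b=3 this is 63, so b decreases.
a converges to its nearest critical value -1 (a local min of the a-part); b converges to 2. The iterate converges to (-1, 2).

(-1, 2)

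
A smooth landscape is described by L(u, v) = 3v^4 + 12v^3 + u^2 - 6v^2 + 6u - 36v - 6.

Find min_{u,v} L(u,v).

L(u,v) separates as P(u) + Q(v) − 6, so its minimum is min P + min Q − 6.
P'(u) = 2u + 6 vanishes at u ∈ {-3}; Q'(v) = 12(v - 1)(v + 1)(v + 3) vanishes at v ∈ {-3, -1, 1}.
Local minima of P (where P''>0): P(-3)=-9. Local minima of Q: Q(-3)=-27, Q(1)=-27.
So the global minimum of L is P(-3) + Q(-3) − 6 = -9 − 27 − 6 = -42, attained at (-3, -3).

-42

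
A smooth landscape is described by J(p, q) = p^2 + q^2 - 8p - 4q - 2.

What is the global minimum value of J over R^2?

J(p,q) separates as A(p) + B(q) − 2, so its minimum is min A + min B − 2.
A'(p) = 2p - 8 vanishes at p ∈ {4}; B'(q) = 2q - 4 vanishes at q ∈ {2}.
Local minima of A (where A''>0): A(4)=-16. Local minima of B: B(2)=-4.
So the global minimum of J is A(4) + B(2) − 2 = -16 − 4 − 2 = -22, attained at (4, 2).

-22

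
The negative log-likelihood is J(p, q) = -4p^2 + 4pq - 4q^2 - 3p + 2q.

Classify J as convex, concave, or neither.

J is quadratic, so its Hessian is the constant matrix H = [[-8, 4], [4, -8]].
det(H) = 48, tr(H) = -16.
det(H) > 0 and tr(H) < 0, so H is negative definite everywhere: concave.

concave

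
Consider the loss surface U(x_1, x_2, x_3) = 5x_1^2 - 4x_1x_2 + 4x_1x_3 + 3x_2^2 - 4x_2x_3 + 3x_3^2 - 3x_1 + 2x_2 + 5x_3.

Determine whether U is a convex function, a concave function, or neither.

convex

U is quadratic, so its Hessian is the constant matrix H = [[10, -4, 4], [-4, 6, -4], [4, -4, 6]].
Leading principal minors: 10, 44, 136.
All positive ⇒ H ≻ 0 ⇒ convex.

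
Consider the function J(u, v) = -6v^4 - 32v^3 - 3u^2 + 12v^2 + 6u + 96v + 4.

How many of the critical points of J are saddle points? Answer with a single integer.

J separates as a function of u plus a function of v, so ∇J=0 decouples.
∂J/∂u = -6(u - 1) = 0 at u ∈ {1}; ∂J/∂v = -24(v - 1)(v + 1)(v + 4) = 0 at v ∈ {-4, -1, 1}.
The Hessian is diagonal: diag(J_uu, J_vv). Second derivatives: J_uu(1)=-6; J_vv(-4)=-360, J_vv(-1)=144, J_vv(1)=-240.
Saddle points occur where the two diagonal entries have opposite signs: (1, -1). Count: 1.

1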